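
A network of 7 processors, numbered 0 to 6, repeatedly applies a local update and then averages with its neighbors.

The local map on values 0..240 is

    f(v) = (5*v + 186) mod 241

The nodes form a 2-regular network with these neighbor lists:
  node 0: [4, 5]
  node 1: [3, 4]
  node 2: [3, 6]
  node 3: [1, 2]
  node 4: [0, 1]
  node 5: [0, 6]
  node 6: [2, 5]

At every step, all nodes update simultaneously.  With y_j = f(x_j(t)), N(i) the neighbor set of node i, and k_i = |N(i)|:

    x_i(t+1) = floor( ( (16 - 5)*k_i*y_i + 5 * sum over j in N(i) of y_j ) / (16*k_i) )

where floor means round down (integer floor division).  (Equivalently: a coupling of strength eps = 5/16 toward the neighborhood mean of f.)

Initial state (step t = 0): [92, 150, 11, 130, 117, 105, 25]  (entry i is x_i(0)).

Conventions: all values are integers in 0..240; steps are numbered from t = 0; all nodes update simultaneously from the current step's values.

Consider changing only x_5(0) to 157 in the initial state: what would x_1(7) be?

Answer: x_1(7) = 119
Key observation: This trace re-runs the system from the modified initial state.

Derivation:
t=0: [92, 150, 11, 130, 117, 157, 25]
t=1: [121, 171, 28, 110, 91, 41, 49]
t=2: [95, 79, 90, 34, 131, 143, 167]
t=3: [169, 104, 132, 118, 124, 159, 91]
t=4: [61, 175, 117, 90, 102, 47, 131]
t=5: [67, 124, 75, 128, 163, 143, 116]
t=6: [60, 78, 77, 96, 44, 135, 69]
t=7: [50, 119, 97, 155, 128, 103, 69]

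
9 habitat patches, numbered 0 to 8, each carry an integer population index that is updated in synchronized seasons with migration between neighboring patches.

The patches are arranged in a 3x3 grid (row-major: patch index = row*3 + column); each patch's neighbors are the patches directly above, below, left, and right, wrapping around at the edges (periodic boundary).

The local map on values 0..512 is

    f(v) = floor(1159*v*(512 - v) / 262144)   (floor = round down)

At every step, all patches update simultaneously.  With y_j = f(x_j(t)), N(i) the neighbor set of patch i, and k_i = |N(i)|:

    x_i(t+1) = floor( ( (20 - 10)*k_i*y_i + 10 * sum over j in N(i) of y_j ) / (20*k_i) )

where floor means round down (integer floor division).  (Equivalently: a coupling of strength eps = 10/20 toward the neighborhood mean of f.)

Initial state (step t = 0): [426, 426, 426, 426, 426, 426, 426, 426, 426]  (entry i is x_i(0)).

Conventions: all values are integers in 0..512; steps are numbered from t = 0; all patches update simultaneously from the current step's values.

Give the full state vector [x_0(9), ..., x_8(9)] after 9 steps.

Answer: [286, 286, 286, 286, 286, 286, 286, 286, 286]

Derivation:
t=0: [426, 426, 426, 426, 426, 426, 426, 426, 426]
t=1: [161, 161, 161, 161, 161, 161, 161, 161, 161]
t=2: [249, 249, 249, 249, 249, 249, 249, 249, 249]
t=3: [289, 289, 289, 289, 289, 289, 289, 289, 289]
t=4: [284, 284, 284, 284, 284, 284, 284, 284, 284]
t=5: [286, 286, 286, 286, 286, 286, 286, 286, 286]
t=6: [285, 285, 285, 285, 285, 285, 285, 285, 285]
t=7: [286, 286, 286, 286, 286, 286, 286, 286, 286]
t=8: [285, 285, 285, 285, 285, 285, 285, 285, 285]
t=9: [286, 286, 286, 286, 286, 286, 286, 286, 286]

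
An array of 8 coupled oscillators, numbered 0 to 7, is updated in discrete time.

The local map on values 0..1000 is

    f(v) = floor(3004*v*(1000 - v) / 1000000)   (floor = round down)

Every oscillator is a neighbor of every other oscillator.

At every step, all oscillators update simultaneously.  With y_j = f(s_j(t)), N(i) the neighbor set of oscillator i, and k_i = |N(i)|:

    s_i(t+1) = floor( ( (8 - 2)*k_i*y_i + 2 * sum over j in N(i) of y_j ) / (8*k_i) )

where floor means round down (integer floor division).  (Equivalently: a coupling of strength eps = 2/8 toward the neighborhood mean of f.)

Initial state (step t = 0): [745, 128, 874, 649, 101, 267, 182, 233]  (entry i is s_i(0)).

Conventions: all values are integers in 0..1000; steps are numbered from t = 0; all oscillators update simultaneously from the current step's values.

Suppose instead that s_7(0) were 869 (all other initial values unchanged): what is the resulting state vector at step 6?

Simulating step by step:
t=0: [745, 128, 874, 649, 101, 267, 182, 869]
t=1: [534, 366, 363, 615, 321, 546, 446, 370]
t=2: [736, 701, 698, 711, 670, 734, 733, 703]
t=3: [592, 625, 628, 616, 650, 594, 595, 623]
t=4: [720, 705, 703, 709, 690, 719, 719, 706]
t=5: [609, 622, 624, 619, 635, 609, 609, 621]
t=6: [713, 706, 705, 708, 699, 713, 713, 707]

Answer: [713, 706, 705, 708, 699, 713, 713, 707]
Key observation: This trace re-runs the system from the modified initial state.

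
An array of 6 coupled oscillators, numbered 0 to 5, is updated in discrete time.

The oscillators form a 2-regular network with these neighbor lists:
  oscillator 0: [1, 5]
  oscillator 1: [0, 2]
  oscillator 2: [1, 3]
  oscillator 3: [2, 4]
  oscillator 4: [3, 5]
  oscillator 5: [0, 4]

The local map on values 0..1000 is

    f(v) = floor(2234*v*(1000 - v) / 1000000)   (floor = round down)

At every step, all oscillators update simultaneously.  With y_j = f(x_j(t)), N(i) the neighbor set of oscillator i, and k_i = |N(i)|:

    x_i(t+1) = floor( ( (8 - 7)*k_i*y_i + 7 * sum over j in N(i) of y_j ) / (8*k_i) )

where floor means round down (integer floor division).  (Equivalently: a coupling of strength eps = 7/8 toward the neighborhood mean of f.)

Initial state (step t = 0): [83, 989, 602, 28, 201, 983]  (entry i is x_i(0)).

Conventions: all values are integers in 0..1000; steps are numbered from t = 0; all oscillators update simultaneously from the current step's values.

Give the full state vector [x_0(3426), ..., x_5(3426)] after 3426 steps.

Simulating step by step:
t=0: [83, 989, 602, 28, 201, 983]
t=1: [47, 311, 103, 398, 87, 235]
t=2: [397, 193, 468, 234, 431, 171]
t=3: [356, 520, 396, 532, 381, 512]
t=4: [551, 527, 553, 533, 553, 523]
t=5: [555, 552, 555, 552, 555, 552]
t=6: [551, 551, 551, 551, 551, 551]
t=7: [552, 552, 552, 552, 552, 552]
t=8: [552, 552, 552, 552, 552, 552]

Answer: [552, 552, 552, 552, 552, 552]
Key observation: The state at step 7, [552, 552, 552, 552, 552, 552], reappears at step 8: the system is in a cycle of period 1 from step 7 on.  Therefore the state at step 3426 equals the state at step 7 + ((3426 - 7) mod 1) = 7, which is [552, 552, 552, 552, 552, 552].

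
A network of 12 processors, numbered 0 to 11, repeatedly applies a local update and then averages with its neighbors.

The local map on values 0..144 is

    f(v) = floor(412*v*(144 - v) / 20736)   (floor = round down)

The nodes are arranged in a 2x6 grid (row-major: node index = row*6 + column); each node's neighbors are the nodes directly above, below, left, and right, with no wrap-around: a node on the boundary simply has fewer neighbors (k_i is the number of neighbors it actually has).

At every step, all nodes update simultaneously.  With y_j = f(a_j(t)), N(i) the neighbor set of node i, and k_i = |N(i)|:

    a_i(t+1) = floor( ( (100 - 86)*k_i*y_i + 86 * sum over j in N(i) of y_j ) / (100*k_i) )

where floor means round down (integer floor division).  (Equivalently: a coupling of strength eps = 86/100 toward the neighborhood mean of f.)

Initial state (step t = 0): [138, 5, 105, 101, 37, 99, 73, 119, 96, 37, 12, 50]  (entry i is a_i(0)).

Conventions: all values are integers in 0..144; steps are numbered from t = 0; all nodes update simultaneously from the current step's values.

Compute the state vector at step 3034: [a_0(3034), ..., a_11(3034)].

Answer: [95, 95, 95, 95, 95, 95, 95, 95, 95, 95, 95, 95]
Key observation: The state at step 10, [95, 95, 95, 95, 95, 95, 95, 95, 95, 95, 95, 95], reappears at step 12: the system is in a cycle of period 2 from step 10 on.  Therefore the state at step 3034 equals the state at step 10 + ((3034 - 10) mod 2) = 10, which is [95, 95, 95, 95, 95, 95, 95, 95, 95, 95, 95, 95].

Derivation:
t=0: [138, 5, 105, 101, 37, 99, 73, 119, 96, 37, 12, 50]
t=1: [51, 46, 65, 79, 69, 85, 46, 67, 75, 70, 75, 64]
t=2: [89, 97, 98, 102, 101, 101, 96, 94, 102, 102, 101, 100]
t=3: [91, 92, 86, 86, 85, 86, 94, 89, 88, 85, 86, 86]
t=4: [94, 96, 97, 99, 99, 99, 95, 95, 98, 98, 99, 99]
t=5: [91, 91, 89, 88, 88, 88, 92, 90, 90, 88, 88, 88]
t=6: [95, 95, 96, 97, 97, 97, 95, 95, 96, 96, 97, 97]
t=7: [92, 91, 91, 90, 90, 90, 92, 91, 91, 90, 90, 90]
t=8: [95, 95, 95, 95, 96, 96, 95, 95, 95, 95, 96, 96]
t=9: [92, 92, 92, 91, 91, 91, 92, 92, 92, 91, 91, 91]
t=10: [95, 95, 95, 95, 95, 95, 95, 95, 95, 95, 95, 95]
t=11: [92, 92, 92, 92, 92, 92, 92, 92, 92, 92, 92, 92]
t=12: [95, 95, 95, 95, 95, 95, 95, 95, 95, 95, 95, 95]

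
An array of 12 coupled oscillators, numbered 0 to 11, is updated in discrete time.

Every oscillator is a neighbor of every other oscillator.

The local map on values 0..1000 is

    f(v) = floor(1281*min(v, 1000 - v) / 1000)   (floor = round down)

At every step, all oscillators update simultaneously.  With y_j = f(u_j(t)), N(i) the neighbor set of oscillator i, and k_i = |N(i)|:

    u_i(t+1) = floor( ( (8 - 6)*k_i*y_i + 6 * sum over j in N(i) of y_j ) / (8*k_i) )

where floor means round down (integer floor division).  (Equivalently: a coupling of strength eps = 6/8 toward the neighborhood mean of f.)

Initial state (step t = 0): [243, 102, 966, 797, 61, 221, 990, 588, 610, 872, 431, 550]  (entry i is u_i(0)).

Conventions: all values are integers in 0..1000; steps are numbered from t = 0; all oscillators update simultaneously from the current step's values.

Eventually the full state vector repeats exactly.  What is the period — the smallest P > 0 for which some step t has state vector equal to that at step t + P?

Answer: 4
Key observation: The state at step 6, [620, 620, 620, 620, 620, 620, 620, 620, 620, 620, 620, 620], reappears at step 10 — and no state repeats earlier — so the cycle the system enters has period 4.

Derivation:
t=0: [243, 102, 966, 797, 61, 221, 990, 588, 610, 872, 431, 550]
t=1: [290, 257, 241, 281, 248, 285, 236, 329, 324, 263, 334, 338]
t=2: [366, 358, 354, 364, 356, 365, 353, 375, 374, 359, 376, 377]
t=3: [466, 465, 464, 466, 464, 466, 464, 469, 468, 465, 469, 469]
t=4: [596, 596, 596, 596, 596, 596, 596, 597, 597, 596, 597, 597]
t=5: [516, 516, 516, 516, 516, 516, 516, 516, 516, 516, 516, 516]
t=6: [620, 620, 620, 620, 620, 620, 620, 620, 620, 620, 620, 620]
t=7: [486, 486, 486, 486, 486, 486, 486, 486, 486, 486, 486, 486]
t=8: [622, 622, 622, 622, 622, 622, 622, 622, 622, 622, 622, 622]
t=9: [484, 484, 484, 484, 484, 484, 484, 484, 484, 484, 484, 484]
t=10: [620, 620, 620, 620, 620, 620, 620, 620, 620, 620, 620, 620]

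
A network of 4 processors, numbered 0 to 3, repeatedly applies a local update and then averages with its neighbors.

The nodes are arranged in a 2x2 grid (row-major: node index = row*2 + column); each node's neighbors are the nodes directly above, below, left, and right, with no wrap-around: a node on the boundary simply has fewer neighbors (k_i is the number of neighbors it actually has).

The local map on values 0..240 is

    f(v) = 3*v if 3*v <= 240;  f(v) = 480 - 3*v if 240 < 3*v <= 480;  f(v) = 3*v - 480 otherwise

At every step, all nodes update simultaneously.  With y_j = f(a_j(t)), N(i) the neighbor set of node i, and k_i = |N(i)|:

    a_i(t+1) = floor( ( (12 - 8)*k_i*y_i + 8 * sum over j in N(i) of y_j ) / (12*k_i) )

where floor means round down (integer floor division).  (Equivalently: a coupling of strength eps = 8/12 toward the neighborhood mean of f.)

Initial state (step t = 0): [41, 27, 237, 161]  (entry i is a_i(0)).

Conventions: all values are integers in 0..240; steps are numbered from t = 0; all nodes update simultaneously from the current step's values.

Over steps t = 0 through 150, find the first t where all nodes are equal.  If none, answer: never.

Answer: never
Key observation: The state at step 9 reappears at step 17 — the system is in a cycle of period 8 from step 9 on.  No step 0..17 is synchronized, and the cycle repeats forever, so no step up to 150 (or ever) has all nodes equal.

Derivation:
t=0: [41, 27, 237, 161]  (not all equal)
t=1: [145, 69, 119, 105]  (not all equal)
t=2: [125, 139, 111, 165]  (not all equal)
t=3: [105, 61, 89, 75]  (not all equal)
t=4: [187, 191, 201, 207]  (not all equal)
t=5: [99, 105, 115, 119]  (not all equal)
t=6: [161, 157, 147, 141]  (not all equal)
t=7: [17, 23, 33, 35]  (not all equal)
t=8: [73, 75, 85, 91]  (not all equal)
t=9: [223, 217, 217, 219]  (not all equal)
t=10: [177, 179, 179, 173]  (not all equal)
t=11: [55, 49, 49, 51]  (not all equal)
t=12: [153, 155, 155, 149]  (not all equal)
t=13: [17, 23, 23, 21]  (not all equal)
t=14: [63, 61, 61, 67]  (not all equal)
t=15: [185, 191, 191, 189]  (not all equal)
t=16: [87, 85, 85, 91]  (not all equal)
t=17: [223, 217, 217, 219]  (not all equal)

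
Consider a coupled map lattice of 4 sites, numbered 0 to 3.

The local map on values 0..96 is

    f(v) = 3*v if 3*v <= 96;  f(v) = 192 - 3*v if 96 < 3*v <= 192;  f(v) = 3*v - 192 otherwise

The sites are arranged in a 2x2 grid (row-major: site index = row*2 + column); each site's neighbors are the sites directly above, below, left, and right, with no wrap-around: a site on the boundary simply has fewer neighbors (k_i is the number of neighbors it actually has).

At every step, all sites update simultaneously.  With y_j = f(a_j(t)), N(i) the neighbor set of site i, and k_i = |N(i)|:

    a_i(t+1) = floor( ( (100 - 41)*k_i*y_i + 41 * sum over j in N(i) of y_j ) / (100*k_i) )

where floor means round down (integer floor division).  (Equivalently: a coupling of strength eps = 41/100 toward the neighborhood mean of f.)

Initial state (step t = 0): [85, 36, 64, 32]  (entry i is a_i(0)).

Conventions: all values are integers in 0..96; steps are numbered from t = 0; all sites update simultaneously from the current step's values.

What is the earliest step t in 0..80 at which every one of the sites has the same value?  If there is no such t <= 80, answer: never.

Answer: 17
Key observation: Synchronization is absorbing here: once all sites are equal they stay equal, and step 17 is the first all-equal step.

Derivation:
t=0: [85, 36, 64, 32]  (not all equal)
t=1: [54, 82, 32, 73]  (not all equal)
t=2: [48, 43, 68, 46]  (not all equal)
t=3: [43, 58, 27, 47]  (not all equal)
t=4: [57, 33, 71, 50]  (not all equal)
t=5: [35, 67, 25, 48]  (not all equal)
t=6: [68, 32, 71, 45]  (not all equal)
t=7: [31, 70, 26, 57]  (not all equal)
t=8: [74, 33, 69, 32]  (not all equal)
t=9: [39, 80, 34, 78]  (not all equal)
t=10: [72, 52, 77, 53]  (not all equal)
t=11: [29, 32, 34, 34]  (not all equal)
t=12: [89, 92, 89, 91]  (not all equal)
t=13: [76, 81, 76, 80]  (not all equal)
t=14: [39, 47, 38, 46]  (not all equal)
t=15: [70, 56, 72, 58]  (not all equal)
t=16: [20, 21, 21, 20]  (not all equal)
t=17: [61, 61, 61, 61]  (all equal)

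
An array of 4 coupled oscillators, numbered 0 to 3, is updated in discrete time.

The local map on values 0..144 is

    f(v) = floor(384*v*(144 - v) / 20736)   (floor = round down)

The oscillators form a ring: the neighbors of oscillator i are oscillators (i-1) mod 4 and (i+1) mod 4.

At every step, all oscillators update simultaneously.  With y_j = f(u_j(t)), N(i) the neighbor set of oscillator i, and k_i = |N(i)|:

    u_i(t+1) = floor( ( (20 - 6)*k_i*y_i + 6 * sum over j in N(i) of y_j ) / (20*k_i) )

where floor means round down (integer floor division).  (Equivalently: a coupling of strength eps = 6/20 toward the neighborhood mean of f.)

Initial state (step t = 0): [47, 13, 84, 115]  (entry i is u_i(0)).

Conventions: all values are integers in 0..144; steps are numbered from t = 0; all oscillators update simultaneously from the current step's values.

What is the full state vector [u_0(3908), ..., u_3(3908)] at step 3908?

Answer: [90, 90, 90, 90]
Key observation: The state at step 6, [90, 90, 90, 90], reappears at step 7: the system is in a cycle of period 1 from step 6 on.  Therefore the state at step 3908 equals the state at step 6 + ((3908 - 6) mod 1) = 6, which is [90, 90, 90, 90].

Derivation:
t=0: [47, 13, 84, 115]
t=1: [72, 48, 78, 69]
t=2: [94, 88, 93, 95]
t=3: [87, 89, 87, 86]
t=4: [91, 90, 91, 91]
t=5: [89, 89, 89, 89]
t=6: [90, 90, 90, 90]
t=7: [90, 90, 90, 90]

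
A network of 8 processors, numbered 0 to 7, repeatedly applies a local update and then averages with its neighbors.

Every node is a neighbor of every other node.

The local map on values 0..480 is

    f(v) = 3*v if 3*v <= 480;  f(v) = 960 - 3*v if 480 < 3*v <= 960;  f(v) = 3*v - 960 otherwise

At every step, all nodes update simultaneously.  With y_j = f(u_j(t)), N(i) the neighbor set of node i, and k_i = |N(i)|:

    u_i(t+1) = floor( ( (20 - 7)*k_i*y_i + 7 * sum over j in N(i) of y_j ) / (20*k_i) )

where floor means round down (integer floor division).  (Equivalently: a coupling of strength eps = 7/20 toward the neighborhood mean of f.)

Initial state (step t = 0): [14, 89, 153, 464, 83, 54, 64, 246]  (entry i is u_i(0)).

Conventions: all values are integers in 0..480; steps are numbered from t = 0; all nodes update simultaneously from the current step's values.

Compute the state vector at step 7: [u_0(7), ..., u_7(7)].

Simulating step by step:
t=0: [14, 89, 153, 464, 83, 54, 64, 246]
t=1: [126, 261, 376, 360, 250, 198, 216, 234]
t=2: [326, 205, 200, 171, 225, 319, 286, 254]
t=3: [98, 294, 303, 356, 258, 89, 149, 206]
t=4: [265, 135, 119, 153, 200, 248, 356, 293]
t=5: [206, 350, 321, 382, 323, 237, 172, 156]
t=6: [294, 143, 91, 201, 94, 238, 355, 370]
t=7: [142, 353, 259, 310, 265, 243, 159, 186]

Answer: [142, 353, 259, 310, 265, 243, 159, 186]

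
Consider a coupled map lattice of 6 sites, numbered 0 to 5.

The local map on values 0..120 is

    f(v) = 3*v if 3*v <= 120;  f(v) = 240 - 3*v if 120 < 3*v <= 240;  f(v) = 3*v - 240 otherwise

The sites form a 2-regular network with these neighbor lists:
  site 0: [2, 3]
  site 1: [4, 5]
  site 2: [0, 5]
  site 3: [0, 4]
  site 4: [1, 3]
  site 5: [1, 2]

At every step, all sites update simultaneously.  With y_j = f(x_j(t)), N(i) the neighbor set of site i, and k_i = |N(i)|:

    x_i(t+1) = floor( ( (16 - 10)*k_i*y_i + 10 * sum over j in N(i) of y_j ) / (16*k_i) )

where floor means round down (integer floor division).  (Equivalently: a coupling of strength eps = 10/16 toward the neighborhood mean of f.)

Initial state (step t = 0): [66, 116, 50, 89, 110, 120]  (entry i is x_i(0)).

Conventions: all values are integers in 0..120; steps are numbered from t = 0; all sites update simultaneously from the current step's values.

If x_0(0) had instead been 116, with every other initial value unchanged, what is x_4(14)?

Answer: x_4(14) = 85
Key observation: This trace re-runs the system from the modified initial state.

Derivation:
t=0: [116, 116, 50, 89, 110, 120]
t=1: [77, 106, 105, 72, 75, 106]
t=2: [34, 58, 55, 16, 37, 77]
t=3: [76, 62, 62, 84, 77, 47]
t=4: [25, 54, 54, 11, 24, 70]
t=5: [62, 61, 62, 58, 61, 60]
t=6: [57, 57, 55, 59, 59, 57]
t=7: [69, 67, 71, 64, 64, 70]
t=8: [35, 39, 29, 43, 45, 31]
t=9: [101, 105, 94, 107, 110, 98]
t=10: [62, 73, 52, 78, 82, 56]
t=11: [48, 32, 70, 21, 10, 59]
t=12: [65, 65, 60, 63, 60, 63]
t=13: [51, 51, 52, 51, 52, 51]
t=14: [86, 86, 85, 86, 85, 86]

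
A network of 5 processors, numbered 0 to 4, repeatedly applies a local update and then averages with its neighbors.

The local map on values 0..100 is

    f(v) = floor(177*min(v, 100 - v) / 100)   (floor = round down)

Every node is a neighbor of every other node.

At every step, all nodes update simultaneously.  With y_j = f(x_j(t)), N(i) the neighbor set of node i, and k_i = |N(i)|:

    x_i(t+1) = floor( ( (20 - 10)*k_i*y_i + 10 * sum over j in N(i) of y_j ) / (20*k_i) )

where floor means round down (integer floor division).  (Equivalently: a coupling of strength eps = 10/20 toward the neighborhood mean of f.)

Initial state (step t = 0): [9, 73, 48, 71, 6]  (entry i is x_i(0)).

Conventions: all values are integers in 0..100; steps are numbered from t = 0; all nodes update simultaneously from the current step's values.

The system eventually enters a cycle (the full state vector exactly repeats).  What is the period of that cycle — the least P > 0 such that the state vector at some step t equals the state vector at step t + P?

Simulating step by step:
t=0: [9, 73, 48, 71, 6]
t=1: [31, 43, 57, 45, 29]
t=2: [62, 70, 70, 71, 61]
t=3: [61, 56, 56, 55, 62]
t=4: [72, 75, 75, 75, 71]
t=5: [47, 45, 45, 45, 48]
t=6: [81, 80, 80, 80, 82]
t=7: [33, 34, 34, 34, 32]
t=8: [58, 59, 59, 59, 57]
t=9: [73, 72, 72, 72, 74]
t=10: [47, 48, 48, 48, 47]
t=11: [83, 83, 83, 83, 83]
t=12: [30, 30, 30, 30, 30]
t=13: [53, 53, 53, 53, 53]
t=14: [83, 83, 83, 83, 83]

Answer: 3
Key observation: The state at step 11, [83, 83, 83, 83, 83], reappears at step 14 — and no state repeats earlier — so the cycle the system enters has period 3.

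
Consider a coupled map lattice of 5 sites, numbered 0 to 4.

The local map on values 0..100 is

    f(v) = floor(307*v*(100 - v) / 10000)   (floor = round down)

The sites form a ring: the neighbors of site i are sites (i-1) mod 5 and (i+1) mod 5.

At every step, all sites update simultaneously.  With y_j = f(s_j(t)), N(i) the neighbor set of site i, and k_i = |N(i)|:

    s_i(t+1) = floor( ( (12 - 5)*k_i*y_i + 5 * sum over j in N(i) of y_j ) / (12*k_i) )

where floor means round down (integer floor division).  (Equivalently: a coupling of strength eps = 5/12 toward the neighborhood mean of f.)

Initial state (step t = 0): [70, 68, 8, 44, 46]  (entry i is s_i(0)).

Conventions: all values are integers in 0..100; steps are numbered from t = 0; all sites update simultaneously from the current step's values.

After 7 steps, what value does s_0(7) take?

Answer: s_0(7) = 65

Derivation:
t=0: [70, 68, 8, 44, 46]
t=1: [66, 56, 42, 64, 73]
t=2: [67, 73, 73, 68, 63]
t=3: [66, 61, 61, 65, 69]
t=4: [68, 71, 72, 69, 66]
t=5: [65, 63, 62, 64, 66]
t=6: [69, 70, 71, 70, 68]
t=7: [65, 64, 63, 64, 65]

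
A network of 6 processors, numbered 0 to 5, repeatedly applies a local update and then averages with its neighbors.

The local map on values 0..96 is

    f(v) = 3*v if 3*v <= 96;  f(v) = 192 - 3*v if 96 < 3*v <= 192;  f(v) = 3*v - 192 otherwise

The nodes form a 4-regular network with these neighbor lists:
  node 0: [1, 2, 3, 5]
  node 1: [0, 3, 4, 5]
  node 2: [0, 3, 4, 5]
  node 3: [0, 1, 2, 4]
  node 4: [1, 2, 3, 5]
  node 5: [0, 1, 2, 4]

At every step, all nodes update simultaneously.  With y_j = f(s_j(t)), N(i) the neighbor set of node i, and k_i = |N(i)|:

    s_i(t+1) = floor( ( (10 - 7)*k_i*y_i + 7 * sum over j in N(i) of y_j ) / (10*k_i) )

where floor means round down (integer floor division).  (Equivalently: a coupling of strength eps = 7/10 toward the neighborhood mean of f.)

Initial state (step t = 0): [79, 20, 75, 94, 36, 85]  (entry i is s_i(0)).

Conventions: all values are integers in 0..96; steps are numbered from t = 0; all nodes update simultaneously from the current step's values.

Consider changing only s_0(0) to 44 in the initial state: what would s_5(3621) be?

Simulating step by step:
t=0: [44, 20, 75, 94, 36, 85]
t=1: [61, 69, 61, 68, 68, 60]
t=2: [11, 12, 10, 11, 12, 11]
t=3: [33, 34, 32, 33, 33, 33]
t=4: [93, 92, 93, 93, 93, 93]
t=5: [86, 86, 87, 86, 86, 86]
t=6: [66, 66, 66, 66, 66, 66]
t=7: [6, 6, 6, 6, 6, 6]
t=8: [18, 18, 18, 18, 18, 18]
t=9: [54, 54, 54, 54, 54, 54]
t=10: [30, 30, 30, 30, 30, 30]
t=11: [90, 90, 90, 90, 90, 90]
t=12: [78, 78, 78, 78, 78, 78]
t=13: [42, 42, 42, 42, 42, 42]
t=14: [66, 66, 66, 66, 66, 66]

Answer: s_5(3621) = 42
Key observation: The state at step 6, [66, 66, 66, 66, 66, 66], reappears at step 14: the system is in a cycle of period 8 from step 6 on.  Therefore the state at step 3621 equals the state at step 6 + ((3621 - 6) mod 8) = 13, which is [42, 42, 42, 42, 42, 42].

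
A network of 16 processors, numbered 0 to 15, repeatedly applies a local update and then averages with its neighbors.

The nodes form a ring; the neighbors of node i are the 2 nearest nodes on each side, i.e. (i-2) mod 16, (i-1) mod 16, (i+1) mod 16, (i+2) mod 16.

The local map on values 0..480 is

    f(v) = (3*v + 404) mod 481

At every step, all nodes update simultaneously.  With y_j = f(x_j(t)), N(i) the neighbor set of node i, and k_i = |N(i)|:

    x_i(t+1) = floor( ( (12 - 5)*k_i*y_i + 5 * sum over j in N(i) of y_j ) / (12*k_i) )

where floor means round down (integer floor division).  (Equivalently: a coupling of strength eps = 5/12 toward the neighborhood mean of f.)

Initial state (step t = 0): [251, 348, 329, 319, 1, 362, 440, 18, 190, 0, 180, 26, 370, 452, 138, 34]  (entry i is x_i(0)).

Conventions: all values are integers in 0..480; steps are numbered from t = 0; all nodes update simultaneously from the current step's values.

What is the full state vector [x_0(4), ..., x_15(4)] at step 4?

Simulating step by step:
t=0: [251, 348, 329, 319, 1, 362, 440, 18, 190, 0, 180, 26, 370, 452, 138, 34]
t=1: [196, 112, 355, 325, 357, 188, 260, 344, 174, 332, 320, 131, 157, 230, 259, 103]
t=2: [94, 224, 92, 276, 88, 122, 229, 392, 419, 426, 400, 326, 341, 197, 209, 202]
t=3: [164, 141, 196, 239, 201, 243, 161, 171, 196, 236, 233, 338, 342, 123, 118, 71]
t=4: [324, 278, 118, 154, 106, 208, 307, 333, 135, 198, 197, 375, 394, 309, 298, 217]

Answer: [324, 278, 118, 154, 106, 208, 307, 333, 135, 198, 197, 375, 394, 309, 298, 217]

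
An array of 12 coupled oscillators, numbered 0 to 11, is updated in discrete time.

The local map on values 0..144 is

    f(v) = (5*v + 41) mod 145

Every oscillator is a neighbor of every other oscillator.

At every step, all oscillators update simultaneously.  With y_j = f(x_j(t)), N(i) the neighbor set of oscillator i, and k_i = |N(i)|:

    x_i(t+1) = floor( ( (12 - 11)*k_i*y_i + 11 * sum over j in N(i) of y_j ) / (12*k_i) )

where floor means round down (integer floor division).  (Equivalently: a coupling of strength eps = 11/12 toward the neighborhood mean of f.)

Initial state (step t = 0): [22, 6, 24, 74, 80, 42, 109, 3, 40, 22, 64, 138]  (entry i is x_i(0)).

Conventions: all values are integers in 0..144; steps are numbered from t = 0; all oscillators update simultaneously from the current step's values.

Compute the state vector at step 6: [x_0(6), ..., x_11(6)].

Answer: [111, 111, 111, 111, 111, 111, 111, 111, 111, 111, 111, 111]

Derivation:
t=0: [22, 6, 24, 74, 80, 42, 109, 3, 40, 22, 64, 138]
t=1: [47, 47, 47, 47, 47, 47, 47, 47, 47, 47, 47, 47]
t=2: [131, 131, 131, 131, 131, 131, 131, 131, 131, 131, 131, 131]
t=3: [116, 116, 116, 116, 116, 116, 116, 116, 116, 116, 116, 116]
t=4: [41, 41, 41, 41, 41, 41, 41, 41, 41, 41, 41, 41]
t=5: [101, 101, 101, 101, 101, 101, 101, 101, 101, 101, 101, 101]
t=6: [111, 111, 111, 111, 111, 111, 111, 111, 111, 111, 111, 111]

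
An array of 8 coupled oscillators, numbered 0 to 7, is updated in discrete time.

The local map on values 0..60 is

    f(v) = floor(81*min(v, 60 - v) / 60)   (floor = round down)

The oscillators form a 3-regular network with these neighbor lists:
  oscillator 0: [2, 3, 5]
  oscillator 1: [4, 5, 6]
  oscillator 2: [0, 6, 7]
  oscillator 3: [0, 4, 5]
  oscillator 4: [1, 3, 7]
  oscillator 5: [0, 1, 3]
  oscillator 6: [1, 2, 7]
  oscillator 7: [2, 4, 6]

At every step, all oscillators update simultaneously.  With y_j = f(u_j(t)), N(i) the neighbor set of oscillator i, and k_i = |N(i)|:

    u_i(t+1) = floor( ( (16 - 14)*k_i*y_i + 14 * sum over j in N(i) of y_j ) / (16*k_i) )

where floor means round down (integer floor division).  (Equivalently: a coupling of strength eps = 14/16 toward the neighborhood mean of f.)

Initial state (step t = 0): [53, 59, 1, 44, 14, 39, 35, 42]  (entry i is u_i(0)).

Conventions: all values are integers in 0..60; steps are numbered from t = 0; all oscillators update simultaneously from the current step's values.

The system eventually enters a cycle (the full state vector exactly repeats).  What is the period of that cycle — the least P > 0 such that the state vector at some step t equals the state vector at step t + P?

Answer: 4
Key observation: The state at step 11, [28, 28, 28, 28, 28, 28, 28, 28], reappears at step 15 — and no state repeats earlier — so the cycle the system enters has period 4.

Derivation:
t=0: [53, 59, 1, 44, 14, 39, 35, 42]
t=1: [15, 23, 19, 18, 15, 12, 11, 18]
t=2: [21, 18, 20, 19, 25, 23, 25, 20]
t=3: [27, 31, 29, 29, 26, 26, 26, 30]
t=4: [37, 35, 37, 35, 38, 37, 38, 36]
t=5: [31, 30, 30, 30, 32, 32, 31, 29]
t=6: [39, 37, 39, 37, 39, 39, 39, 38]
t=7: [28, 28, 28, 28, 30, 29, 29, 28]
t=8: [37, 39, 37, 38, 37, 37, 37, 38]
t=9: [30, 30, 30, 30, 28, 29, 29, 30]
t=10: [39, 38, 39, 38, 39, 39, 39, 38]
t=11: [28, 28, 28, 28, 28, 28, 28, 28]
t=12: [37, 37, 37, 37, 37, 37, 37, 37]
t=13: [31, 31, 31, 31, 31, 31, 31, 31]
t=14: [39, 39, 39, 39, 39, 39, 39, 39]
t=15: [28, 28, 28, 28, 28, 28, 28, 28]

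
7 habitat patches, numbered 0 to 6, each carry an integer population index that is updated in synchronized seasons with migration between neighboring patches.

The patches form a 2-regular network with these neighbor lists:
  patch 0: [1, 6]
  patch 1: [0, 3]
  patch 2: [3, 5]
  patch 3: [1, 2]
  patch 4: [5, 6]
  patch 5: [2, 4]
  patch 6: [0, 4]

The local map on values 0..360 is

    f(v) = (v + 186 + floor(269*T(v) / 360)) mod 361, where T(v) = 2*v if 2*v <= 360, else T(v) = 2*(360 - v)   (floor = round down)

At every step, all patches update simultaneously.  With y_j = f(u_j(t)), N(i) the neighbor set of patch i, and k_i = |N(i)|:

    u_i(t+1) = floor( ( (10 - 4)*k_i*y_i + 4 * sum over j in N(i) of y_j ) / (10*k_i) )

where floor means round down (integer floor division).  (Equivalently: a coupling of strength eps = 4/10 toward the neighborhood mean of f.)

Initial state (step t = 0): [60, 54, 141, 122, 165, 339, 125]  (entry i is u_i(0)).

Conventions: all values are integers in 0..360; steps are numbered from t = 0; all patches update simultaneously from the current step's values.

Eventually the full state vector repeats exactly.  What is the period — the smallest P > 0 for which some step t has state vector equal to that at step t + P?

Answer: 2
Key observation: The state at step 6, [242, 242, 243, 242, 243, 243, 242], reappears at step 8 — and no state repeats earlier — so the cycle the system enters has period 2.

Derivation:
t=0: [60, 54, 141, 122, 165, 339, 125]
t=1: [292, 284, 170, 176, 207, 199, 195]
t=2: [228, 229, 255, 252, 262, 260, 255]
t=3: [247, 247, 236, 239, 233, 234, 238]
t=4: [241, 240, 245, 243, 246, 246, 244]
t=5: [243, 243, 241, 242, 241, 241, 242]
t=6: [242, 242, 243, 242, 243, 243, 242]
t=7: [243, 243, 242, 242, 242, 242, 242]
t=8: [242, 242, 243, 242, 243, 243, 242]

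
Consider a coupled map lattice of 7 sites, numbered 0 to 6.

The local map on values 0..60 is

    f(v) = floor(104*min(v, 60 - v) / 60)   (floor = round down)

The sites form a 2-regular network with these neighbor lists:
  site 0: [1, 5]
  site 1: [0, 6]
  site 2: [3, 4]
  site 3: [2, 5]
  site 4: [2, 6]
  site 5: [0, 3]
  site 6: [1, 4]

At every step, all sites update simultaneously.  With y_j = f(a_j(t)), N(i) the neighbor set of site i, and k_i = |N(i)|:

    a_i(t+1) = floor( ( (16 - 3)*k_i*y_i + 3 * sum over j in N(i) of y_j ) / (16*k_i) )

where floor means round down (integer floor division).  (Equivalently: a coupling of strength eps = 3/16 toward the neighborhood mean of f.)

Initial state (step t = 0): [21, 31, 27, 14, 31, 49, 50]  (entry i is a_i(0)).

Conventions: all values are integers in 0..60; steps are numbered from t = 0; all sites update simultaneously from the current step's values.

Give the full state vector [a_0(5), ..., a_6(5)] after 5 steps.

Simulating step by step:
t=0: [21, 31, 27, 14, 31, 49, 50]
t=1: [35, 45, 44, 25, 46, 21, 23]
t=2: [40, 28, 28, 40, 25, 37, 36]
t=3: [35, 46, 46, 35, 43, 38, 41]
t=4: [40, 26, 26, 40, 28, 38, 30]
t=5: [35, 44, 44, 35, 48, 37, 50]

Answer: [35, 44, 44, 35, 48, 37, 50]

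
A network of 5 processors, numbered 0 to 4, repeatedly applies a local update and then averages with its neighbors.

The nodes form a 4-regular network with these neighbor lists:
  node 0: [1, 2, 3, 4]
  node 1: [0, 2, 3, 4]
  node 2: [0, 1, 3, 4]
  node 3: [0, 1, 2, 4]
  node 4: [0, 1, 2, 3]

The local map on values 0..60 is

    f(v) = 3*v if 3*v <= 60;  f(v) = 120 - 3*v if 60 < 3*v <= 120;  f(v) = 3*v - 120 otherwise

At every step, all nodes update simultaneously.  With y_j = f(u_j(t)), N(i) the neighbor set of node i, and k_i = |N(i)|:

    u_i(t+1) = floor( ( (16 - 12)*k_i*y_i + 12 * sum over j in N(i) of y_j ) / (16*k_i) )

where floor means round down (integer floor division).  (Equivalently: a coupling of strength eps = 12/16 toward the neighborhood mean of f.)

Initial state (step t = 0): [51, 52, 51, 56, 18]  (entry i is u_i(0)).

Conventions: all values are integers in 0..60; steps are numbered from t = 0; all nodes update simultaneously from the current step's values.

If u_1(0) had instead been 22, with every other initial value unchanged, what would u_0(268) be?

Answer: u_0(268) = 18
Key observation: The state at step 4, [18, 18, 18, 18, 18], reappears at step 8: the system is in a cycle of period 4 from step 4 on.  Therefore the state at step 268 equals the state at step 4 + ((268 - 4) mod 4) = 4, which is [18, 18, 18, 18, 18].

Derivation:
t=0: [51, 22, 51, 56, 18]
t=1: [43, 45, 43, 44, 45]
t=2: [11, 12, 11, 12, 12]
t=3: [34, 34, 34, 34, 34]
t=4: [18, 18, 18, 18, 18]
t=5: [54, 54, 54, 54, 54]
t=6: [42, 42, 42, 42, 42]
t=7: [6, 6, 6, 6, 6]
t=8: [18, 18, 18, 18, 18]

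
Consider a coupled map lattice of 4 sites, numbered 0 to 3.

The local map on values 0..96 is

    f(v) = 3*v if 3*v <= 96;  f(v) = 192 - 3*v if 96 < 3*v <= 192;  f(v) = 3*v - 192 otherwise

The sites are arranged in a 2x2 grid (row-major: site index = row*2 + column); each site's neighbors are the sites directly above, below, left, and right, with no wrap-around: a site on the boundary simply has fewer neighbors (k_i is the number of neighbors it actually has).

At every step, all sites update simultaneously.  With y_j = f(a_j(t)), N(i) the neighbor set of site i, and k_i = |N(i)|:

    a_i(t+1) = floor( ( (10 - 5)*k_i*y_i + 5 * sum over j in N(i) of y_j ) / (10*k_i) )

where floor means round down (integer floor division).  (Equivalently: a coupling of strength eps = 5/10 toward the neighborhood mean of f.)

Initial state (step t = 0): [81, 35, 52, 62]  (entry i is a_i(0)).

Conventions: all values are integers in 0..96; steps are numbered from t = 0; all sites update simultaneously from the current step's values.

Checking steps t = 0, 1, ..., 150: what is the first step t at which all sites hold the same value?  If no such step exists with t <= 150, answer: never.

Simulating step by step:
t=0: [81, 35, 52, 62]  (not all equal)
t=1: [56, 57, 32, 33]  (not all equal)
t=2: [41, 39, 77, 75]  (not all equal)
t=3: [63, 63, 45, 45]  (not all equal)
t=4: [16, 16, 43, 43]  (not all equal)
t=5: [51, 51, 59, 59]  (not all equal)
t=6: [33, 33, 21, 21]  (not all equal)
t=7: [85, 85, 70, 70]  (not all equal)
t=8: [51, 51, 29, 29]  (not all equal)
t=9: [51, 51, 75, 75]  (not all equal)
t=10: [37, 37, 34, 34]  (not all equal)
t=11: [83, 83, 87, 87]  (not all equal)
t=12: [60, 60, 66, 66]  (not all equal)
t=13: [10, 10, 7, 7]  (not all equal)
t=14: [27, 27, 23, 23]  (not all equal)
t=15: [78, 78, 72, 72]  (not all equal)
t=16: [37, 37, 28, 28]  (not all equal)
t=17: [81, 81, 83, 83]  (not all equal)
t=18: [52, 52, 55, 55]  (not all equal)
t=19: [33, 33, 29, 29]  (not all equal)
t=20: [91, 91, 88, 88]  (not all equal)
t=21: [78, 78, 74, 74]  (not all equal)
t=22: [39, 39, 33, 33]  (not all equal)
t=23: [79, 79, 88, 88]  (not all equal)
t=24: [51, 51, 65, 65]  (not all equal)
t=25: [30, 30, 12, 12]  (not all equal)
t=26: [76, 76, 49, 49]  (not all equal)
t=27: [38, 38, 42, 42]  (not all equal)
t=28: [75, 75, 69, 69]  (not all equal)
t=29: [28, 28, 19, 19]  (not all equal)
t=30: [77, 77, 63, 63]  (not all equal)
t=31: [30, 30, 12, 12]  (not all equal)

Answer: never
Key observation: The state at step 25 reappears at step 31 — the system is in a cycle of period 6 from step 25 on.  No step 0..31 is synchronized, and the cycle repeats forever, so no step up to 150 (or ever) has all sites equal.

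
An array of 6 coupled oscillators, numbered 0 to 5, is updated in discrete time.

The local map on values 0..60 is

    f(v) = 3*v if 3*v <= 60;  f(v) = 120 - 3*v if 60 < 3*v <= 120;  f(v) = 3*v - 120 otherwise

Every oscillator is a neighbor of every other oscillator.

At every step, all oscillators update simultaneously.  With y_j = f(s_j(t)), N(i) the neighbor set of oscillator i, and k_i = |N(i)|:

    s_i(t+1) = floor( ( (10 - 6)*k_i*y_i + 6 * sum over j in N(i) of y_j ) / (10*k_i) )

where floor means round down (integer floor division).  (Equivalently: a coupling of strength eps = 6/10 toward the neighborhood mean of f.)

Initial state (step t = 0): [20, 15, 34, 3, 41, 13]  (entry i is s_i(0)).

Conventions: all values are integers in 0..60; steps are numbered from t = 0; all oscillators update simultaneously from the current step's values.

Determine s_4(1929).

Answer: s_4(1929) = 14
Key observation: The state at step 11, [2, 1, 2, 2, 2, 1], reappears at step 15: the system is in a cycle of period 4 from step 11 on.  Therefore the state at step 1929 equals the state at step 11 + ((1929 - 11) mod 4) = 13, which is [14, 13, 14, 14, 14, 13].

Derivation:
t=0: [20, 15, 34, 3, 41, 13]
t=1: [37, 33, 25, 23, 21, 31]
t=2: [27, 31, 37, 39, 41, 32]
t=3: [23, 20, 15, 13, 13, 19]
t=4: [49, 51, 47, 45, 45, 50]
t=5: [24, 26, 22, 21, 21, 25]
t=6: [49, 48, 51, 52, 52, 48]
t=7: [29, 28, 30, 31, 31, 28]
t=8: [31, 32, 31, 30, 30, 32]
t=9: [27, 26, 27, 27, 27, 26]
t=10: [39, 40, 39, 39, 39, 40]
t=11: [2, 1, 2, 2, 2, 1]
t=12: [5, 4, 5, 5, 5, 4]
t=13: [14, 13, 14, 14, 14, 13]
t=14: [41, 40, 41, 41, 41, 40]
t=15: [2, 1, 2, 2, 2, 1]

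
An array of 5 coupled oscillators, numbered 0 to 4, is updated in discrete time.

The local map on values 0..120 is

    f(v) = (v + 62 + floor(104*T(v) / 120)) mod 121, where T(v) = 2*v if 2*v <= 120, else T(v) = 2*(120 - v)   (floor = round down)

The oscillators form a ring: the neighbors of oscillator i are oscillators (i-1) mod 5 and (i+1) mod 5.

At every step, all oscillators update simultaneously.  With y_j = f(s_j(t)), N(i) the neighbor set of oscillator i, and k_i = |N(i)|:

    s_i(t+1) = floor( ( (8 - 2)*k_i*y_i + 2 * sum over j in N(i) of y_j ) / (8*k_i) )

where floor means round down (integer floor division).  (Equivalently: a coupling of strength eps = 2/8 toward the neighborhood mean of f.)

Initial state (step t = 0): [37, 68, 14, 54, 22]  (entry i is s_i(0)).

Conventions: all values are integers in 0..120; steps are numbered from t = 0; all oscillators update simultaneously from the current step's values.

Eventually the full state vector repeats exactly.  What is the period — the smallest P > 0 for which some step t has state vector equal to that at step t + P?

Simulating step by step:
t=0: [37, 68, 14, 54, 22]
t=1: [44, 92, 98, 78, 17]
t=2: [69, 78, 79, 91, 100]
t=3: [94, 91, 89, 82, 78]
t=4: [81, 81, 83, 87, 89]
t=5: [88, 88, 87, 85, 84]
t=6: [84, 84, 85, 86, 86]
t=7: [86, 86, 86, 85, 85]
t=8: [85, 85, 85, 85, 85]
t=9: [86, 86, 86, 86, 86]
t=10: [85, 85, 85, 85, 85]

Answer: 2
Key observation: The state at step 8, [85, 85, 85, 85, 85], reappears at step 10 — and no state repeats earlier — so the cycle the system enters has period 2.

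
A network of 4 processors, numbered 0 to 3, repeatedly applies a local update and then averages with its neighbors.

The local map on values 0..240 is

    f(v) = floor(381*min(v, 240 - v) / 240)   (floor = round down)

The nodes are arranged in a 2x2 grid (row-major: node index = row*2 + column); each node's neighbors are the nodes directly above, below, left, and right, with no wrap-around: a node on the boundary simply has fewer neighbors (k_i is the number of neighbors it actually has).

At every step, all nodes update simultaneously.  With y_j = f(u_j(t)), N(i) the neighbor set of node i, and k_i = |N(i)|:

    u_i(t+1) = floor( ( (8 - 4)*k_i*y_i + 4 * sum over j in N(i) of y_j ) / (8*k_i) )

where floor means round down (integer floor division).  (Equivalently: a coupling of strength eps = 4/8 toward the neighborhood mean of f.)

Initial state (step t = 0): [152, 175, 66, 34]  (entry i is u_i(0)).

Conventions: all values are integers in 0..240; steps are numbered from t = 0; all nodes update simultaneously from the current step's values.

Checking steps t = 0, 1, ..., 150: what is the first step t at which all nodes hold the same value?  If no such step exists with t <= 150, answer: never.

Answer: 21
Key observation: Synchronization is absorbing here: once all nodes are equal they stay equal, and step 21 is the first all-equal step.

Derivation:
t=0: [152, 175, 66, 34]  (not all equal)
t=1: [121, 99, 100, 78]  (not all equal)
t=2: [172, 156, 156, 140]  (not all equal)
t=3: [120, 132, 132, 145]  (not all equal)
t=4: [180, 170, 170, 160]  (not all equal)
t=5: [103, 111, 111, 119]  (not all equal)
t=6: [169, 175, 175, 182]  (not all equal)
t=7: [107, 102, 102, 97]  (not all equal)
t=8: [165, 161, 161, 157]  (not all equal)
t=9: [122, 125, 125, 128]  (not all equal)
t=10: [184, 182, 182, 179]  (not all equal)
t=11: [90, 92, 92, 94]  (not all equal)
t=12: [144, 145, 145, 147]  (not all equal)
t=13: [151, 149, 149, 148]  (not all equal)
t=14: [142, 143, 143, 145]  (not all equal)
t=15: [154, 152, 152, 151]  (not all equal)
t=16: [137, 138, 138, 140]  (not all equal)
t=17: [162, 160, 160, 159]  (not all equal)
t=18: [125, 126, 126, 127]  (not all equal)
t=19: [181, 180, 180, 179]  (not all equal)
t=20: [94, 94, 94, 95]  (not all equal)
t=21: [149, 149, 149, 149]  (all equal)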